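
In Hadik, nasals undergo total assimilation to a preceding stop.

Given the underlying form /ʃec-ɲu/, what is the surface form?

/ɲ/ is the segment targeted by the rule; it sits immediately after /c/, so it assimilates completely and surfaces as [c].

[ʃeccu]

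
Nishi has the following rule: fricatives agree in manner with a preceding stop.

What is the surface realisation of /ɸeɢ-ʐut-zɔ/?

The rule targets /ʐ/ (voiced retroflex fricative), which sits after the trigger /ɢ/ (stop).
A voiced retroflex stop is [ɖ], so the surface segment is [ɖ].
The same rule applies at the second boundary: /z/ → [d] next to /t/.

[ɸeɢɖutdɔ]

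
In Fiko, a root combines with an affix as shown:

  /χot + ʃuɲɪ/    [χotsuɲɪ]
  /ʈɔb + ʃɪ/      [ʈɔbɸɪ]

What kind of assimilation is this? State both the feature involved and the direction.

Underlying /ʃ/ is realised as [s] next to /t/; /t/ itself does not change.
The change postalveolar → alveolar matches the place of the preceding /t/, identifying this as place assimilation.
Manner and voice are unchanged, so the assimilation is partial, not total.
The other alternating form patterns the same way: /ʃ/ → [ɸ] after /b/ (postalveolar → bilabial, matching bilabial) — only place changes, and always toward the preceding segment.
The trigger is the preceding segment, so the direction is progressive (perseverative).

progressive place assimilation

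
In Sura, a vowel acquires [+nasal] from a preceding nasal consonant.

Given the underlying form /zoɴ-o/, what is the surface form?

/o/ sits next to the nasal /ɴ/ and is therefore nasalised to [õ].

[zoɴõ]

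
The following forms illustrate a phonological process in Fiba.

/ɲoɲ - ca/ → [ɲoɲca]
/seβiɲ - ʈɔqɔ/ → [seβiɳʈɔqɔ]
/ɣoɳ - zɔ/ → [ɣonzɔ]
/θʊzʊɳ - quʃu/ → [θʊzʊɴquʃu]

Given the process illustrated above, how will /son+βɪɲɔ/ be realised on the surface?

[somβɪɲɔ]

The data show regressive place assimilation: /ɲ/ → [ɳ] before /ʈ/; /ɳ/ → [n] before /z/; /ɳ/ → [ɴ] before /q/. In each pair only place changes, matching the following consonant, while manner and voice stay constant.
Nothing changes in [ɲoɲca]: there the adjacent consonants already agree in place (/ɲ/ and /c/ are both palatal), so this form is consistent with the same rule.
/n/ is a voiced alveolar nasal. The following trigger /β/ is bilabial, so /n/ must become bilabial as well.
The voiced bilabial nasal is [m], so /n/ → [m].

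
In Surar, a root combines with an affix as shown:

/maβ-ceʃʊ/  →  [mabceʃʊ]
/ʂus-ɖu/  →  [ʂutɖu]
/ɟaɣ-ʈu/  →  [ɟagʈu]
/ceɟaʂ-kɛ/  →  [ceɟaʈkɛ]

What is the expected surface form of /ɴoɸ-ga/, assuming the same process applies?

The data show regressive manner assimilation: /β/ → [b] before /c/; /s/ → [t] before /ɖ/; /ɣ/ → [g] before /ʈ/; /ʂ/ → [ʈ] before /k/. In each pair only manner changes, matching the following consonant, while place and voice stay constant.
/ɸ/ is a voiceless bilabial fricative. The following trigger /g/ is a stop, so /ɸ/ must become a stop as well.
The voiceless bilabial stop is [p], so /ɸ/ → [p].

[ɴopga]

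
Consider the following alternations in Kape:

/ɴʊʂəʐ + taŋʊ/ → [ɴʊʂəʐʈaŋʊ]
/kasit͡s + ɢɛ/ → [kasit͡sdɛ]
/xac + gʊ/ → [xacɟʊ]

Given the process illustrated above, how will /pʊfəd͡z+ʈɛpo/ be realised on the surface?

The data show progressive place assimilation: /t/ → [ʈ] after /ʐ/; /ɢ/ → [d] after /t͡s/; /g/ → [ɟ] after /c/. In each pair only place changes, matching the preceding consonant, while manner and voice stay constant.
/ʈ/ is a voiceless retroflex stop. The preceding trigger /d͡z/ is alveolar, so /ʈ/ must become alveolar as well.
The voiceless alveolar stop is [t], so /ʈ/ → [t].

[pʊfəd͡ztɛpo]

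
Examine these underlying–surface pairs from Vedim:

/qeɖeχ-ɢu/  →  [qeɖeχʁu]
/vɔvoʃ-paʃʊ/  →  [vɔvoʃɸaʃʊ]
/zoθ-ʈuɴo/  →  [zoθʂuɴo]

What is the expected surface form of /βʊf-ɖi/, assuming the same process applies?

[βʊfʐi]

The data show progressive manner assimilation: /ɢ/ → [ʁ] after /χ/; /p/ → [ɸ] after /ʃ/; /ʈ/ → [ʂ] after /θ/. In each pair only manner changes, matching the preceding consonant, while place and voice stay constant.
The rule targets /ɖ/ (voiced retroflex stop), which sits after the trigger /f/ (fricative).
A voiced retroflex fricative is [ʐ], so the surface segment is [ʐ].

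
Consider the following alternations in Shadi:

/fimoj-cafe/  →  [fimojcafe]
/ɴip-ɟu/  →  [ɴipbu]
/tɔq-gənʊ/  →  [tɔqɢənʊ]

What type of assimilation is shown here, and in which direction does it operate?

progressive place assimilation

Underlying /ɟ/ is realised as [b] next to /p/; /p/ itself does not change.
The change palatal → bilabial matches the place of the preceding /p/, identifying this as place assimilation.
Manner and voice are unchanged, so the assimilation is partial, not total.
The other alternating form patterns the same way: /g/ → [ɢ] after /q/ (velar → uvular, matching uvular) — only place changes, and always toward the preceding segment.
Nothing changes in [fimojcafe]: there the adjacent consonants already agree in place (/c/ and /j/ are both palatal), so this form is consistent with the same rule.
The trigger is the preceding segment, so the direction is progressive (perseverative).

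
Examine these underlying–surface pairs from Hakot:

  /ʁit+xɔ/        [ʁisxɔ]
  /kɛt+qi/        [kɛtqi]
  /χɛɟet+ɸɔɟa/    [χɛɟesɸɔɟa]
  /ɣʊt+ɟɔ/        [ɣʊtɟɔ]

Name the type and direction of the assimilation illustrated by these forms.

regressive manner assimilation

Underlying /t/ is realised as [s] next to /x/; /x/ itself does not change.
/t/ is a stop while /x/ is a fricative; the output [s] is a fricative, matching the trigger — so the feature that spreads is manner.
Place and voice are unchanged, so the assimilation is partial, not total.
The same holds elsewhere in the data: /t/ → [s] before /ɸ/ (stop → fricative, matching a fricative) — only manner changes, and always toward the following segment.
No alternation appears in [kɛtqi], [ɣʊtɟɔ]: there the adjacent consonants already agree in manner (/t/ and /q/ are both stops; /t/ and /ɟ/ are both stops), so these forms are consistent with the same rule.
Since the segment that changes precedes the conditioning segment, the assimilation is regressive.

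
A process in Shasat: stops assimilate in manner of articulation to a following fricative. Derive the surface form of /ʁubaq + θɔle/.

[ʁubaχθɔle]

The rule targets /q/ (voiceless uvular stop), which sits before the trigger /θ/ (fricative).
The voiceless uvular fricative is [χ], so /q/ → [χ].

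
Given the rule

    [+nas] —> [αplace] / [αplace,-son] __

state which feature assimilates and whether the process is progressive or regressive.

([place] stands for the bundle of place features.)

The shared variable α links the value of the place features (abbreviated [place]) on the target to the same value on the neighbouring segment, so place is the feature that assimilates.
Since the environment is written before the underscore, the trigger precedes the target; the direction is progressive.

progressive place assimilation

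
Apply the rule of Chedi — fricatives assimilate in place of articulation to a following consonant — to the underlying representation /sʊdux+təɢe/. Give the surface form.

The rule targets /x/ (voiceless velar fricative), which sits before the trigger /t/ (alveolar).
The voiceless alveolar fricative is [s], so /x/ → [s].

[sʊdustəɢe]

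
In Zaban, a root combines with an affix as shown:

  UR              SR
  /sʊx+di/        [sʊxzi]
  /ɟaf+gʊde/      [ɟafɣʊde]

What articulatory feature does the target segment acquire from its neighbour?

The segment that alternates is /d/, which surfaces as [z] when adjacent to /x/.
The change stop → fricative matches the manner of the preceding /x/, identifying this as manner assimilation.
The other alternating form patterns the same way: /g/ → [ɣ] after /f/ (stop → fricative, matching a fricative) — only manner changes, and always toward the preceding segment.

manner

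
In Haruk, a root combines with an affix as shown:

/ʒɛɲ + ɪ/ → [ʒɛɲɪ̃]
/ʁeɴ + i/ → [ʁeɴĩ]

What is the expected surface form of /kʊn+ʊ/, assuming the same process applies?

[kʊnʊ̃]

The data show progressive nasality assimilation (vowel nasalisation): /ɪ/ → [ɪ̃] after /ɲ/; /i/ → [ĩ] after /ɴ/ — a vowel is nasalised by an immediately preceding nasal consonant.
The vowel /ʊ/ is adjacent to the preceding nasal /n/, so it acquires [+nasal] and surfaces as [ʊ̃].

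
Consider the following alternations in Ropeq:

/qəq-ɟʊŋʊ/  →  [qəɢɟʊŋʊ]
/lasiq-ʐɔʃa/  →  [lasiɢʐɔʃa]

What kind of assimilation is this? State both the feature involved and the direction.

regressive voicing assimilation

Underlying /q/ is realised as [ɢ] next to /ɟ/; /ɟ/ itself does not change.
The change voiceless → voiced matches the voicing of the following /ɟ/, identifying this as voicing assimilation.
Place and manner are unchanged, so the assimilation is partial, not total.
Checking the remaining alternation: /q/ → [ɢ] before /ʐ/ (voiceless → voiced, matching voiced) — only voicing changes, and always toward the following segment.
The trigger is the following segment, so the direction is regressive (anticipatory).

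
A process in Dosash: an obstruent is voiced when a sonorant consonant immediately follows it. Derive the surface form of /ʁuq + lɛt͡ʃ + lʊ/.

[ʁuɢlɛd͡ʒlʊ]

The rule targets /q/ (voiceless uvular stop), which sits before the trigger /l/ (voiced).
A voiced uvular stop is [ɢ], so the surface segment is [ɢ].
At the second juncture, /t͡ʃ/ likewise becomes [d͡ʒ] adjacent to /l/.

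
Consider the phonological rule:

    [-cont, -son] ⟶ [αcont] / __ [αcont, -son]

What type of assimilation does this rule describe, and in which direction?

The shared variable α links the value of [cont] on the target to that of the neighbouring obstruent. [cont] distinguishes stops from fricatives — a manner-of-articulation feature — so this is manner assimilation.
Since the environment is written after the underscore, the trigger follows the target; the direction is regressive.

regressive manner assimilation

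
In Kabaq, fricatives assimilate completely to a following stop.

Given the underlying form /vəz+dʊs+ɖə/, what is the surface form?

/z/ is the segment targeted by the rule; it sits immediately before /d/, so it assimilates completely and surfaces as [d].
At the second juncture, /s/ likewise becomes [ɖ] adjacent to /ɖ/.

[vəddʊɖɖə]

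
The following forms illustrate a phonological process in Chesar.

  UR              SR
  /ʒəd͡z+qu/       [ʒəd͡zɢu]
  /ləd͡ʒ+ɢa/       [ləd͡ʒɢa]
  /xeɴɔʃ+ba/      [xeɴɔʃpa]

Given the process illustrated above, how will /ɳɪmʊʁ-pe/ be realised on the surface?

The data show progressive voicing assimilation: /q/ → [ɢ] after /d͡z/; /b/ → [p] after /ʃ/. In each pair only voicing changes, matching the preceding consonant, while place and manner stay constant.
Nothing changes in [ləd͡ʒɢa]: there the adjacent consonants already agree in voicing (/ɢ/ and /d͡ʒ/ are both voiced), so this form is consistent with the same rule.
/p/ is a voiceless bilabial stop. The preceding trigger /ʁ/ is voiced, so /p/ must become voiced as well.
The voiced bilabial stop is [b], so /p/ → [b].

[ɳɪmʊʁbe]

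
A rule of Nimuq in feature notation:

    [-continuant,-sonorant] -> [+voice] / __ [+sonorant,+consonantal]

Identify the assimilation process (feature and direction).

The structural change is [+voice], and the conditioning segment [+sonorant,+consonantal] (a sonorant consonant) is itself voiced, so the target comes to share the voicing of its neighbour — voicing assimilation.
Since the environment is written after the underscore, the trigger follows the target; the direction is regressive.

regressive voicing assimilation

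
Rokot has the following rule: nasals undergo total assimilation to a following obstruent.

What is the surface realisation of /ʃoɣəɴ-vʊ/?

/ɴ/ is the segment targeted by the rule; it sits immediately before /v/, so it assimilates completely and surfaces as [v].

[ʃoɣəvvʊ]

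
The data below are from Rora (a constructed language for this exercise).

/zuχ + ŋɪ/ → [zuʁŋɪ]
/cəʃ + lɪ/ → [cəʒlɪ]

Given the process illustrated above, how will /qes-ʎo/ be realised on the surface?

[qezʎo]

The data show regressive voicing assimilation: /χ/ → [ʁ] before /ŋ/; /ʃ/ → [ʒ] before /l/. In each pair only voicing changes, matching the following consonant, while place and manner stay constant.
The rule targets /s/ (voiceless alveolar fricative), which sits before the trigger /ʎ/ (voiced).
The voiced alveolar fricative is [z], so /s/ → [z].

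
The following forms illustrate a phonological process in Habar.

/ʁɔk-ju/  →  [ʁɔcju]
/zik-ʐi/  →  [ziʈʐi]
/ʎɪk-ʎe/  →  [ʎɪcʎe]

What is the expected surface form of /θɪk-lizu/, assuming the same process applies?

[θɪtlizu]

The data show regressive place assimilation: /k/ → [c] before /j/; /k/ → [ʈ] before /ʐ/; /k/ → [c] before /ʎ/. In each pair only place changes, matching the following consonant, while manner and voice stay constant.
/k/ is a voiceless velar stop. The following trigger /l/ is alveolar, so /k/ must become alveolar as well.
The voiceless alveolar stop is [t], so /k/ → [t].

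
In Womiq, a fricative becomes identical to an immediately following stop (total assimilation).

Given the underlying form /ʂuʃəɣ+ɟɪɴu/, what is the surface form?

[ʂuʃəɟɟɪɴu]

/ɣ/ is the segment targeted by the rule; it sits immediately before /ɟ/, so it assimilates completely and surfaces as [ɟ].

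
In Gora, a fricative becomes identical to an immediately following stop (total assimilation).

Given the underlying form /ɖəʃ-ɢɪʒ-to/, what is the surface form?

[ɖəɢɢɪtto]

/ʃ/ is the segment targeted by the rule; it sits immediately before /ɢ/, so it assimilates completely and surfaces as [ɢ].
At the second juncture, /ʒ/ likewise becomes [t] adjacent to /t/.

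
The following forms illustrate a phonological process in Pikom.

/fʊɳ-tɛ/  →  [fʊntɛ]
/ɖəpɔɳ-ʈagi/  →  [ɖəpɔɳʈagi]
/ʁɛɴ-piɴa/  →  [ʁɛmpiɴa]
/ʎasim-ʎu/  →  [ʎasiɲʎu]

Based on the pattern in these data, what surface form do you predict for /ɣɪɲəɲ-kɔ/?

The data show regressive place assimilation: /ɳ/ → [n] before /t/; /ɴ/ → [m] before /p/; /m/ → [ɲ] before /ʎ/. In each pair only place changes, matching the following consonant, while manner and voice stay constant.
Nothing changes in [ɖəpɔɳʈagi]: there the adjacent consonants already agree in place (/ɳ/ and /ʈ/ are both retroflex), so this form is consistent with the same rule.
The rule targets /ɲ/ (voiced palatal nasal), which sits before the trigger /k/ (velar).
A voiced velar nasal is [ŋ], so the surface segment is [ŋ].

[ɣɪɲəŋkɔ]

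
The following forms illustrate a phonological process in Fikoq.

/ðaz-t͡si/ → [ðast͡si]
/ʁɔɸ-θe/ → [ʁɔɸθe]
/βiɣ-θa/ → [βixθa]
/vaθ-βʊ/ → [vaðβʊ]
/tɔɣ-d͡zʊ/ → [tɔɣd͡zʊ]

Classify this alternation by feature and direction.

regressive voicing assimilation

Underlying /z/ is realised as [s] next to /t͡s/; /t͡s/ itself does not change.
The change voiced → voiceless matches the voicing of the following /t͡s/, identifying this as voicing assimilation.
Place and manner are unchanged, so the assimilation is partial, not total.
The same holds elsewhere in the data: /ɣ/ → [x] before /θ/ (voiced → voiceless, matching voiceless); /θ/ → [ð] before /β/ (voiceless → voiced, matching voiced) — only voicing changes, and always toward the following segment.
Nothing changes in [ʁɔɸθe], [tɔɣd͡zʊ]: there the adjacent consonants already agree in voicing (/ɸ/ and /θ/ are both voiceless; /ɣ/ and /d͡z/ are both voiced), so these forms are consistent with the same rule.
The trigger is the following segment, so the direction is regressive (anticipatory).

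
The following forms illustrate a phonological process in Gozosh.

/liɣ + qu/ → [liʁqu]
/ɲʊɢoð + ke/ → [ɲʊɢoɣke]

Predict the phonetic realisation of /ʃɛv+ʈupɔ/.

The data show regressive place assimilation: /ɣ/ → [ʁ] before /q/; /ð/ → [ɣ] before /k/. In each pair only place changes, matching the following consonant, while manner and voice stay constant.
/v/ is a voiced labiodental fricative. The following trigger /ʈ/ is retroflex, so /v/ must become retroflex as well.
Changing only its place to retroflex gives [ʐ] — the voiced retroflex fricative.

[ʃɛʐʈupɔ]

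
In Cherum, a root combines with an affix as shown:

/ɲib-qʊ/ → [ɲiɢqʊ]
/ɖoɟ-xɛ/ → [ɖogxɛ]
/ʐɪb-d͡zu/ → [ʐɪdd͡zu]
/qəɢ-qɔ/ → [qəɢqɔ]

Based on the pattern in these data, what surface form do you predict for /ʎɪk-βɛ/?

The data show regressive place assimilation: /b/ → [ɢ] before /q/; /ɟ/ → [g] before /x/; /b/ → [d] before /d͡z/. In each pair only place changes, matching the following consonant, while manner and voice stay constant.
Nothing changes in [qəɢqɔ]: there the adjacent consonants already agree in place (/ɢ/ and /q/ are both uvular), so this form is consistent with the same rule.
The rule targets /k/ (voiceless velar stop), which sits before the trigger /β/ (bilabial).
Changing only its place to bilabial gives [p] — the voiceless bilabial stop.

[ʎɪpβɛ]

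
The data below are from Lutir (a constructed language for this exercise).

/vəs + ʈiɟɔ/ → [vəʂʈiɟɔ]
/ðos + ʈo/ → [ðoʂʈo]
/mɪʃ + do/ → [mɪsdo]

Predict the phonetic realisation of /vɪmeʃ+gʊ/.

The data show regressive place assimilation: /s/ → [ʂ] before /ʈ/; /ʃ/ → [s] before /d/. In each pair only place changes, matching the following consonant, while manner and voice stay constant.
/ʃ/ is a voiceless postalveolar fricative. The following trigger /g/ is velar, so /ʃ/ must become velar as well.
A voiceless velar fricative is [x], so the surface segment is [x].

[vɪmexgʊ]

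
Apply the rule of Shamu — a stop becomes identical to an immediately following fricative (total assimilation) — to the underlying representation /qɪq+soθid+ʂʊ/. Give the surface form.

/q/ is the segment targeted by the rule; it sits immediately before /s/, so it assimilates completely and surfaces as [s].
At the second juncture, /d/ likewise becomes [ʂ] adjacent to /ʂ/.

[qɪssoθiʂʂʊ]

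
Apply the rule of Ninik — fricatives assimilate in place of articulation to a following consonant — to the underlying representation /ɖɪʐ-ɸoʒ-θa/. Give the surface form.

The rule targets /ʐ/ (voiced retroflex fricative), which sits before the trigger /ɸ/ (bilabial).
A voiced bilabial fricative is [β], so the surface segment is [β].
At the second juncture, /ʒ/ likewise becomes [ð] adjacent to /θ/.

[ɖɪβɸoðθa]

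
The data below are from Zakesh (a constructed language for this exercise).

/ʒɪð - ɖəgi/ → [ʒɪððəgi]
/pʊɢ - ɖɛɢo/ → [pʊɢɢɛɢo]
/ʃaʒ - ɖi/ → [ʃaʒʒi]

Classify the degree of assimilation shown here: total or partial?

Underlying /ɖ/ is realised as [ð] next to /ð/; /ð/ itself does not change.
The output [ð] is identical to the trigger /ð/ — every feature (place, manner, voicing) has been copied — so this is total assimilation.
The other forms behave the same way: /ɖ/ → [ɢ] after /ɢ/; /ɖ/ → [ʒ] after /ʒ/ — in each case the output is a copy of the preceding consonant.

total assimilation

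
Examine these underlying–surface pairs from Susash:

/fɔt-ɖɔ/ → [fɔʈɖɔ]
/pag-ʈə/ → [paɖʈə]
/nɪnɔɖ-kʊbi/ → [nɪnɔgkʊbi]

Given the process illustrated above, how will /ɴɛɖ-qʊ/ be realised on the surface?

[ɴɛɢqʊ]

The data show regressive place assimilation: /t/ → [ʈ] before /ɖ/; /g/ → [ɖ] before /ʈ/; /ɖ/ → [g] before /k/. In each pair only place changes, matching the following consonant, while manner and voice stay constant.
The rule targets /ɖ/ (voiced retroflex stop), which sits before the trigger /q/ (uvular).
The voiced uvular stop is [ɢ], so /ɖ/ → [ɢ].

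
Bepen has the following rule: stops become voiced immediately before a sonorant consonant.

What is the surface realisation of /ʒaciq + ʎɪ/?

[ʒaciɢʎɪ]

/q/ is a voiceless uvular stop. The following trigger /ʎ/ is voiced, so /q/ must become voiced as well.
A voiced uvular stop is [ɢ], so the surface segment is [ɢ].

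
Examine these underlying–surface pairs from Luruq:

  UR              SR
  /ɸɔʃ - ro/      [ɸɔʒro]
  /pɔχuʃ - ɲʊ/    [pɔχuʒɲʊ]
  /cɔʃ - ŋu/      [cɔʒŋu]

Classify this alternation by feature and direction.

regressive voicing assimilation

The segment that alternates is /ʃ/, which surfaces as [ʒ] when adjacent to /r/.
The change voiceless → voiced matches the voicing of the following /r/, identifying this as voicing assimilation.
Place and manner are unchanged, so the assimilation is partial, not total.
The other alternating forms pattern the same way: /ʃ/ → [ʒ] before /ɲ/ (voiceless → voiced, matching voiced); /ʃ/ → [ʒ] before /ŋ/ (voiceless → voiced, matching voiced) — only voicing changes, and always toward the following segment.
The trigger is the following segment, so the direction is regressive (anticipatory).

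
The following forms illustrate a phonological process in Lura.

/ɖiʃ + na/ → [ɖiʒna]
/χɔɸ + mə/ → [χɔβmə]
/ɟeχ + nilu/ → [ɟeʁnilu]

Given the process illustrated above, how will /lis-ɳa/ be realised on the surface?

The data show regressive voicing assimilation: /ʃ/ → [ʒ] before /n/; /ɸ/ → [β] before /m/; /χ/ → [ʁ] before /n/. In each pair only voicing changes, matching the following consonant, while place and manner stay constant.
/s/ is a voiceless alveolar fricative. The following trigger /ɳ/ is voiced, so /s/ must become voiced as well.
The voiced alveolar fricative is [z], so /s/ → [z].

[lizɳa]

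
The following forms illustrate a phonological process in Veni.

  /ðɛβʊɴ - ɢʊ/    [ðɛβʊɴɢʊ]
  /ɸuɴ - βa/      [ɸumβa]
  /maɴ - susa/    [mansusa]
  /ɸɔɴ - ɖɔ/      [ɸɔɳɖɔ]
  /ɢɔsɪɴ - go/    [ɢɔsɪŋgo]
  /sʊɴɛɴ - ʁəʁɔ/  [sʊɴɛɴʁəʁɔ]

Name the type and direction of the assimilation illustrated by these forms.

regressive place assimilation

Underlying /ɴ/ is realised as [m] next to /β/; /β/ itself does not change.
/ɴ/ is uvular while /β/ is bilabial; the output [m] is bilabial, matching the trigger — so the feature that spreads is place.
Manner and voice are unchanged, so the assimilation is partial, not total.
The same holds elsewhere in the data: /ɴ/ → [n] before /s/ (uvular → alveolar, matching alveolar); /ɴ/ → [ɳ] before /ɖ/ (uvular → retroflex, matching retroflex); /ɴ/ → [ŋ] before /g/ (uvular → velar, matching velar) — only place changes, and always toward the following segment.
No alternation appears in [ðɛβʊɴɢʊ], [sʊɴɛɴʁəʁɔ]: there the adjacent consonants already agree in place (/ɴ/ and /ɢ/ are both uvular; /ɴ/ and /ʁ/ are both uvular), so these forms are consistent with the same rule.
Since the segment that changes precedes the conditioning segment, the assimilation is regressive.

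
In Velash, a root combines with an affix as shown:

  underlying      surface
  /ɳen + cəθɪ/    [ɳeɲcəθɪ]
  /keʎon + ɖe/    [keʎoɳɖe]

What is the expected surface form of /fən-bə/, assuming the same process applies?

The data show regressive place assimilation: /n/ → [ɲ] before /c/; /n/ → [ɳ] before /ɖ/. In each pair only place changes, matching the following consonant, while manner and voice stay constant.
The rule targets /n/ (voiced alveolar nasal), which sits before the trigger /b/ (bilabial).
A voiced bilabial nasal is [m], so the surface segment is [m].

[fəmbə]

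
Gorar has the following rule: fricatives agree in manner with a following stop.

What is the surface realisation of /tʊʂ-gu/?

The rule targets /ʂ/ (voiceless retroflex fricative), which sits before the trigger /g/ (stop).
A voiceless retroflex stop is [ʈ], so the surface segment is [ʈ].

[tʊʈgu]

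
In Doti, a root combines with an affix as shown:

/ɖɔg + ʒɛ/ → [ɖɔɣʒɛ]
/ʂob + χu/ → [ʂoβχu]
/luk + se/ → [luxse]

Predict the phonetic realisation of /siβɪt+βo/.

The data show regressive manner assimilation: /g/ → [ɣ] before /ʒ/; /b/ → [β] before /χ/; /k/ → [x] before /s/. In each pair only manner changes, matching the following consonant, while place and voice stay constant.
The rule targets /t/ (voiceless alveolar stop), which sits before the trigger /β/ (fricative).
The voiceless alveolar fricative is [s], so /t/ → [s].

[siβɪsβo]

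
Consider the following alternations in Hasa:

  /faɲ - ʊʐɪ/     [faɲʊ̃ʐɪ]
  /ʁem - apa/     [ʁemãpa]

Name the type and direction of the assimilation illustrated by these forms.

The vowel /ʊ/ surfaces as nasalised [ʊ̃] next to the preceding nasal /ɲ/ — it has acquired the [+nasal] feature of its neighbour.
Likewise in the remaining data: /a/ → [ã] after /m/ — each time a vowel is nasalised next to a preceding nasal.
Because the conditioning nasal is to the left of the vowel that changes, the process is progressive (perseverative).

progressive nasality assimilation (vowel nasalisation)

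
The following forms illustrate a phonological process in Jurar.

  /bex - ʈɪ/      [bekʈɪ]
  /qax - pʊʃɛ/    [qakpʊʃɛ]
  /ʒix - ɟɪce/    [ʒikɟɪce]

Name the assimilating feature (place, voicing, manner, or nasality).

The segment that alternates is /x/, which surfaces as [k] when adjacent to /ʈ/.
The change fricative → stop matches the manner of the following /ʈ/, identifying this as manner assimilation.
Checking the remaining alternations: /x/ → [k] before /p/ (fricative → stop, matching a stop); /x/ → [k] before /ɟ/ (fricative → stop, matching a stop) — only manner changes, and always toward the following segment.

manner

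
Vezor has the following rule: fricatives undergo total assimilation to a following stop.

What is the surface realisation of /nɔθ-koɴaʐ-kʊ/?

/θ/ is the segment targeted by the rule; it sits immediately before /k/, so it assimilates completely and surfaces as [k].
At the second juncture, /ʐ/ likewise becomes [k] adjacent to /k/.

[nɔkkoɴakkʊ]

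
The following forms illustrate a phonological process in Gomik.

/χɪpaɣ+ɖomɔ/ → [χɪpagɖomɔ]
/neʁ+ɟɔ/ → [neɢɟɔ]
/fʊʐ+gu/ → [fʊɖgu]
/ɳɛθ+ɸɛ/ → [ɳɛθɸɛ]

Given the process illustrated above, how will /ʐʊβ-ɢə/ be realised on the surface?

The data show regressive manner assimilation: /ɣ/ → [g] before /ɖ/; /ʁ/ → [ɢ] before /ɟ/; /ʐ/ → [ɖ] before /g/. In each pair only manner changes, matching the following consonant, while place and voice stay constant.
Nothing changes in [ɳɛθɸɛ]: there the adjacent consonants already agree in manner (/θ/ and /ɸ/ are both fricatives), so this form is consistent with the same rule.
The rule targets /β/ (voiced bilabial fricative), which sits before the trigger /ɢ/ (stop).
Changing only its manner to stop gives [b] — the voiced bilabial stop.

[ʐʊbɢə]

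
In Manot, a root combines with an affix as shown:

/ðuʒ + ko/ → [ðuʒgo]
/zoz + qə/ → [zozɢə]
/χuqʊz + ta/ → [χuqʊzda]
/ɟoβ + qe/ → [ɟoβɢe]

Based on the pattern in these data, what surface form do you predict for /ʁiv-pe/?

[ʁivbe]

The data show progressive voicing assimilation: /k/ → [g] after /ʒ/; /q/ → [ɢ] after /z/; /t/ → [d] after /z/; /q/ → [ɢ] after /β/. In each pair only voicing changes, matching the preceding consonant, while place and manner stay constant.
The rule targets /p/ (voiceless bilabial stop), which sits after the trigger /v/ (voiced).
The voiced bilabial stop is [b], so /p/ → [b].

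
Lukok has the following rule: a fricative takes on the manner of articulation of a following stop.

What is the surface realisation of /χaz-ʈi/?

[χadʈi]

/z/ is a voiced alveolar fricative. The following trigger /ʈ/ is a stop, so /z/ must become a stop as well.
A voiced alveolar stop is [d], so the surface segment is [d].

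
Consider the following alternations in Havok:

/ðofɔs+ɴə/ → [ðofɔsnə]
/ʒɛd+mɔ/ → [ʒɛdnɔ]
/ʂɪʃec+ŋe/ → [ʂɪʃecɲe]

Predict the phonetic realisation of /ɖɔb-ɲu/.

[ɖɔbmu]

The data show progressive place assimilation: /ɴ/ → [n] after /s/; /m/ → [n] after /d/; /ŋ/ → [ɲ] after /c/. In each pair only place changes, matching the preceding consonant, while manner and voice stay constant.
/ɲ/ is a voiced palatal nasal. The preceding trigger /b/ is bilabial, so /ɲ/ must become bilabial as well.
A voiced bilabial nasal is [m], so the surface segment is [m].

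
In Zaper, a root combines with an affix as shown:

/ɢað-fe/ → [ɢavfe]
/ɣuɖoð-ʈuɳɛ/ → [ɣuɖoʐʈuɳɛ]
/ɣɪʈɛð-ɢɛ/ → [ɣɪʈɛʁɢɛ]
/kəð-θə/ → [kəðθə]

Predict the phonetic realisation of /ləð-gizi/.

[ləɣgizi]

The data show regressive place assimilation: /ð/ → [v] before /f/; /ð/ → [ʐ] before /ʈ/; /ð/ → [ʁ] before /ɢ/. In each pair only place changes, matching the following consonant, while manner and voice stay constant.
No alternation appears in [kəðθə]: there the adjacent consonants already agree in place (/ð/ and /θ/ are both dental), so this form is consistent with the same rule.
The rule targets /ð/ (voiced dental fricative), which sits before the trigger /g/ (velar).
A voiced velar fricative is [ɣ], so the surface segment is [ɣ].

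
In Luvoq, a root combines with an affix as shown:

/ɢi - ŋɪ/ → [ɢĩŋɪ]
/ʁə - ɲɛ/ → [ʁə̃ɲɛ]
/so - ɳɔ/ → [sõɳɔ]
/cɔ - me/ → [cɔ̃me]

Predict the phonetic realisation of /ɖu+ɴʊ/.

[ɖũɴʊ]

The data show regressive nasality assimilation (vowel nasalisation): /i/ → [ĩ] before /ŋ/; /ə/ → [ə̃] before /ɲ/; /o/ → [õ] before /ɳ/; /ɔ/ → [ɔ̃] before /m/ — a vowel is nasalised by an immediately following nasal consonant.
The vowel /u/ is adjacent to the following nasal /ɴ/, so it acquires [+nasal] and surfaces as [ũ].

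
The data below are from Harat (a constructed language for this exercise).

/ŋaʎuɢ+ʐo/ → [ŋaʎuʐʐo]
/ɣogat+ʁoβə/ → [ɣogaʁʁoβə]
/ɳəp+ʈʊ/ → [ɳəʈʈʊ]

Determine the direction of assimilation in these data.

Comparing underlying and surface forms, /ɢ/ → [ʐ] is the alternation; the neighbouring /ʐ/ is constant.
The output [ʐ] is identical to the trigger /ʐ/ — every feature (place, manner, voicing) has been copied — so this is total assimilation.
The other forms behave the same way: /t/ → [ʁ] before /ʁ/; /p/ → [ʈ] before /ʈ/ — in each case the output is a copy of the following consonant.
Since the segment that changes precedes the conditioning segment, the assimilation is regressive.

regressive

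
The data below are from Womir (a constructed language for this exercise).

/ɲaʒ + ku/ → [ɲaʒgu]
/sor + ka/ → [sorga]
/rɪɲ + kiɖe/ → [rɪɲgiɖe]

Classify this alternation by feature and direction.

progressive voicing assimilation

Underlying /k/ is realised as [g] next to /ʒ/; /ʒ/ itself does not change.
The change voiceless → voiced matches the voicing of the preceding /ʒ/, identifying this as voicing assimilation.
Place and manner are unchanged, so the assimilation is partial, not total.
Checking the remaining alternations: /k/ → [g] after /r/ (voiceless → voiced, matching voiced); /k/ → [g] after /ɲ/ (voiceless → voiced, matching voiced) — only voicing changes, and always toward the preceding segment.
The trigger is the preceding segment, so the direction is progressive (perseverative).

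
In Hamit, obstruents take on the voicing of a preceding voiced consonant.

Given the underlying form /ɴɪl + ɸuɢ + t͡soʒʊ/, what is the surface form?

/ɸ/ is a voiceless bilabial fricative. The preceding trigger /l/ is voiced, so /ɸ/ must become voiced as well.
Changing only its voicing to voiced gives [β] — the voiced bilabial fricative.
The same rule applies at the second boundary: /t͡s/ → [d͡z] next to /ɢ/.

[ɴɪlβuɢd͡zoʒʊ]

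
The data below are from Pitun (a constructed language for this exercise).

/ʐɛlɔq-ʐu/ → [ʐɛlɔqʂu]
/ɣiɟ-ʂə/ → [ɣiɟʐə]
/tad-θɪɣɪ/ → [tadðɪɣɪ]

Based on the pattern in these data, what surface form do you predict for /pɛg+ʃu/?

[pɛgʒu]

The data show progressive voicing assimilation: /ʐ/ → [ʂ] after /q/; /ʂ/ → [ʐ] after /ɟ/; /θ/ → [ð] after /d/. In each pair only voicing changes, matching the preceding consonant, while place and manner stay constant.
/ʃ/ is a voiceless postalveolar fricative. The preceding trigger /g/ is voiced, so /ʃ/ must become voiced as well.
The voiced postalveolar fricative is [ʒ], so /ʃ/ → [ʒ].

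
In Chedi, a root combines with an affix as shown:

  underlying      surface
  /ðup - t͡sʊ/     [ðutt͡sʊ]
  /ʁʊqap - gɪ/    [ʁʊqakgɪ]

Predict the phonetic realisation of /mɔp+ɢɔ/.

The data show regressive place assimilation: /p/ → [t] before /t͡s/; /p/ → [k] before /g/. In each pair only place changes, matching the following consonant, while manner and voice stay constant.
The rule targets /p/ (voiceless bilabial stop), which sits before the trigger /ɢ/ (uvular).
Changing only its place to uvular gives [q] — the voiceless uvular stop.

[mɔqɢɔ]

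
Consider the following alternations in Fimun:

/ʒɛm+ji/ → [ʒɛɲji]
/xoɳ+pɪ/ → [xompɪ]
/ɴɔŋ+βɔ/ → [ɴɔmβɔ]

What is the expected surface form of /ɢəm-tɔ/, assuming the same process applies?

[ɢəntɔ]

The data show regressive place assimilation: /m/ → [ɲ] before /j/; /ɳ/ → [m] before /p/; /ŋ/ → [m] before /β/. In each pair only place changes, matching the following consonant, while manner and voice stay constant.
/m/ is a voiced bilabial nasal. The following trigger /t/ is alveolar, so /m/ must become alveolar as well.
Changing only its place to alveolar gives [n] — the voiced alveolar nasal.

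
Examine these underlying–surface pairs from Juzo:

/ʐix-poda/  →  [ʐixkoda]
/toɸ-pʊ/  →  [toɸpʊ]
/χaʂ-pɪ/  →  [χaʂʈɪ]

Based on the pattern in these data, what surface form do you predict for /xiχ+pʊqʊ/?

The data show progressive place assimilation: /p/ → [k] after /x/; /p/ → [ʈ] after /ʂ/. In each pair only place changes, matching the preceding consonant, while manner and voice stay constant.
No alternation appears in [toɸpʊ]: there the adjacent consonants already agree in place (/p/ and /ɸ/ are both bilabial), so this form is consistent with the same rule.
/p/ is a voiceless bilabial stop. The preceding trigger /χ/ is uvular, so /p/ must become uvular as well.
A voiceless uvular stop is [q], so the surface segment is [q].

[xiχqʊqʊ]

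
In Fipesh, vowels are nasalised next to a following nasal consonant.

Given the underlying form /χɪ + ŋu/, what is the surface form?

/ɪ/ sits next to the nasal /ŋ/ and is therefore nasalised to [ɪ̃].

[χɪ̃ŋu]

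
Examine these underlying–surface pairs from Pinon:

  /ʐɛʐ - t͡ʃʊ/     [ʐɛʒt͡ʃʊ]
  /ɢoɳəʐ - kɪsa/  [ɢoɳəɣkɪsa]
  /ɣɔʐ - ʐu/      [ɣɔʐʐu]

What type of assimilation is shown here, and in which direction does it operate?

regressive place assimilation

Underlying /ʐ/ is realised as [ʒ] next to /t͡ʃ/; /t͡ʃ/ itself does not change.
/ʐ/ is retroflex while /t͡ʃ/ is postalveolar; the output [ʒ] is postalveolar, matching the trigger — so the feature that spreads is place.
Manner and voice are unchanged, so the assimilation is partial, not total.
Checking the remaining alternation: /ʐ/ → [ɣ] before /k/ (retroflex → velar, matching velar) — only place changes, and always toward the following segment.
Nothing changes in [ɣɔʐʐu]: there the adjacent consonants already agree in place (/ʐ/ and /ʐ/ are both retroflex), so this form is consistent with the same rule.
The trigger is the following segment, so the direction is regressive (anticipatory).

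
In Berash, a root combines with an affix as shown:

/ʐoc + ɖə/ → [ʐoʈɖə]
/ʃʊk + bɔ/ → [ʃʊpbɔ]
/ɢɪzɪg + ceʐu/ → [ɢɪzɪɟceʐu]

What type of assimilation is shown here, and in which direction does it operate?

Comparing underlying and surface forms, /c/ → [ʈ] is the alternation; the neighbouring /ɖ/ is constant.
/c/ is palatal while /ɖ/ is retroflex; the output [ʈ] is retroflex, matching the trigger — so the feature that spreads is place.
Manner and voice are unchanged, so the assimilation is partial, not total.
The same holds elsewhere in the data: /k/ → [p] before /b/ (velar → bilabial, matching bilabial); /g/ → [ɟ] before /c/ (velar → palatal, matching palatal) — only place changes, and always toward the following segment.
The trigger is the following segment, so the direction is regressive (anticipatory).

regressive place assimilation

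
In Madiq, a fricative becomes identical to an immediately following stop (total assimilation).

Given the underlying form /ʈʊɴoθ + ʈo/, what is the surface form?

[ʈʊɴoʈʈo]

/θ/ is the segment targeted by the rule; it sits immediately before /ʈ/, so it assimilates completely and surfaces as [ʈ].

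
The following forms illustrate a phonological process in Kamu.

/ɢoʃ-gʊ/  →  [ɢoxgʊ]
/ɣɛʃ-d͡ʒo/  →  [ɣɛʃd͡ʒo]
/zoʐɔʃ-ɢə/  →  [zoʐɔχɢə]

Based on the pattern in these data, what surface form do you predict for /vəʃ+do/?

[vəsdo]

The data show regressive place assimilation: /ʃ/ → [x] before /g/; /ʃ/ → [χ] before /ɢ/. In each pair only place changes, matching the following consonant, while manner and voice stay constant.
Nothing changes in [ɣɛʃd͡ʒo]: there the adjacent consonants already agree in place (/ʃ/ and /d͡ʒ/ are both postalveolar), so this form is consistent with the same rule.
The rule targets /ʃ/ (voiceless postalveolar fricative), which sits before the trigger /d/ (alveolar).
A voiceless alveolar fricative is [s], so the surface segment is [s].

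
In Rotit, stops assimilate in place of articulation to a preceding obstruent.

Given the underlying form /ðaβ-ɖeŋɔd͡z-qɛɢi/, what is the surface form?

[ðaβbeŋɔd͡ztɛɢi]

The rule targets /ɖ/ (voiced retroflex stop), which sits after the trigger /β/ (bilabial).
Changing only its place to bilabial gives [b] — the voiced bilabial stop.
At the second juncture, /q/ likewise becomes [t] adjacent to /d͡z/.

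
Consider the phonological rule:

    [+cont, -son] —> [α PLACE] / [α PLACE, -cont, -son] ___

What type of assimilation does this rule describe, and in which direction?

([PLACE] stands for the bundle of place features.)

progressive place assimilation

The rule copies the place features (abbreviated [PLACE]) from the environment onto the target, so the assimilating feature is place.
The conditioning segment sits to the left of the focus bar, meaning the trigger precedes the segment that changes — progressive assimilation.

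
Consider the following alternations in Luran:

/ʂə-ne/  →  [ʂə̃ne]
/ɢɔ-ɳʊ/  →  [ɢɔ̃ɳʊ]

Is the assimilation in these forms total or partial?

partial assimilation

The vowel /ə/ surfaces as nasalised [ə̃] next to the following nasal /n/ — it has acquired the [+nasal] feature of its neighbour.
The other form shows the same pattern: /ɔ/ → [ɔ̃] before /ɳ/ — each time a vowel is nasalised next to a following nasal.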